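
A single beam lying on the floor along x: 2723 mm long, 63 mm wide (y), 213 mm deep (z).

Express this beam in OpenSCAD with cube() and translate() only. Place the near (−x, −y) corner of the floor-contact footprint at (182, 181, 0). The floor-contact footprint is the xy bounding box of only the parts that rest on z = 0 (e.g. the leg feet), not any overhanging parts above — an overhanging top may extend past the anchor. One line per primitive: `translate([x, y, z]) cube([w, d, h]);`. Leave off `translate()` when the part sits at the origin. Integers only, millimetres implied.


translate([182, 181, 0]) cube([2723, 63, 213]);


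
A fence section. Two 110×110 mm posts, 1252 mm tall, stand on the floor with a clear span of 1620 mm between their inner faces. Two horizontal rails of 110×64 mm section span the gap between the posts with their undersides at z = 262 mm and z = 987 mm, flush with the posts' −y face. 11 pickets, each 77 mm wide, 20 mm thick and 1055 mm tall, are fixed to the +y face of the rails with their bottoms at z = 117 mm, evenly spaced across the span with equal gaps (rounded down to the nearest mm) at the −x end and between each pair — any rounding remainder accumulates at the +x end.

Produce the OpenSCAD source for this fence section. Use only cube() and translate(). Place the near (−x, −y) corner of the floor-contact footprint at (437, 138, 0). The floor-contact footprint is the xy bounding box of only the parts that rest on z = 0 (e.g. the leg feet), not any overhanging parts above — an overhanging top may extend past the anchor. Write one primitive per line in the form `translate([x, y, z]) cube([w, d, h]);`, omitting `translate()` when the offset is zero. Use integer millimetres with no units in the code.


translate([437, 138, 0]) cube([110, 110, 1252]);
translate([2167, 138, 0]) cube([110, 110, 1252]);
translate([547, 138, 262]) cube([1620, 110, 64]);
translate([547, 138, 987]) cube([1620, 110, 64]);
translate([611, 248, 117]) cube([77, 20, 1055]);
translate([752, 248, 117]) cube([77, 20, 1055]);
translate([893, 248, 117]) cube([77, 20, 1055]);
translate([1034, 248, 117]) cube([77, 20, 1055]);
translate([1175, 248, 117]) cube([77, 20, 1055]);
translate([1316, 248, 117]) cube([77, 20, 1055]);
translate([1457, 248, 117]) cube([77, 20, 1055]);
translate([1598, 248, 117]) cube([77, 20, 1055]);
translate([1739, 248, 117]) cube([77, 20, 1055]);
translate([1880, 248, 117]) cube([77, 20, 1055]);
translate([2021, 248, 117]) cube([77, 20, 1055]);


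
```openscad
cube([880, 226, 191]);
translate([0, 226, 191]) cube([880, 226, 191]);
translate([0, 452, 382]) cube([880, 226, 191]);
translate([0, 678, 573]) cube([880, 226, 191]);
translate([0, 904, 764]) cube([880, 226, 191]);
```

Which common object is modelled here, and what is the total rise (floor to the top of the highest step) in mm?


A staircase. The total rise is 955 mm.

5 identical blocks, each offset up and back from the previous — a staircase. Each step is 191 mm tall and there are 5 of them, so the total rise is 5 × 191 = 955 mm.


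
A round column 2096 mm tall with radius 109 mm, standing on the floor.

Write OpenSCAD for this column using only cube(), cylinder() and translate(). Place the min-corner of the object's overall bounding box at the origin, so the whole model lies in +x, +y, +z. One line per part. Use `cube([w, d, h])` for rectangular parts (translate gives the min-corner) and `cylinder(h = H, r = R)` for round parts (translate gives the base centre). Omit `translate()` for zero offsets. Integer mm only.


translate([109, 109, 0]) cylinder(h = 2096, r = 109);


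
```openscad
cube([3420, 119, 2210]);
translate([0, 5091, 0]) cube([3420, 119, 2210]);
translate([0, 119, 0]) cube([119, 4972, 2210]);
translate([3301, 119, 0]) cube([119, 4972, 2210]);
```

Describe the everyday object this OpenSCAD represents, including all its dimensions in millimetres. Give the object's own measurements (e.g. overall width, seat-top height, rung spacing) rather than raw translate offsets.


The wall frame of a small rectangular building: four walls, each 2210 mm tall and 119 mm thick, enclosing a footprint 3420 mm (x) by 5210 mm (y) outside-to-outside, with no floor or roof. The front and back walls (the −y and +y sides) span the full width; the two side walls fit between them.


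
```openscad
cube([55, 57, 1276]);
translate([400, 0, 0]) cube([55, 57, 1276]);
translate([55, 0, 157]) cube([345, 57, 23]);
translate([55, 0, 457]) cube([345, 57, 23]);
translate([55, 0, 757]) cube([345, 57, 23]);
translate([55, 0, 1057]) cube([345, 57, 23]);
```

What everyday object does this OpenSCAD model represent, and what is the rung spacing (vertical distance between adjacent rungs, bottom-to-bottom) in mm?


A ladder. The rung spacing is 300 mm.

Two tall 55×57 posts with 4 short bars between them — a ladder. Adjacent rungs sit at z = 157 and z = 457, so the spacing is 457 − 157 = 300 mm.


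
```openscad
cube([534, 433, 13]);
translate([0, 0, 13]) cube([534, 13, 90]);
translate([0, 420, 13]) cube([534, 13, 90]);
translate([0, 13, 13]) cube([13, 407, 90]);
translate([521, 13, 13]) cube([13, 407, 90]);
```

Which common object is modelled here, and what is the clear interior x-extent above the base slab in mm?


An open box. The internal width is 508 mm.

A 534×433 base slab with four walls standing on it — an open box. The base is 534 mm wide and the walls are 13 mm thick, so the internal width is 534 − 2 × 13 = 508 mm.


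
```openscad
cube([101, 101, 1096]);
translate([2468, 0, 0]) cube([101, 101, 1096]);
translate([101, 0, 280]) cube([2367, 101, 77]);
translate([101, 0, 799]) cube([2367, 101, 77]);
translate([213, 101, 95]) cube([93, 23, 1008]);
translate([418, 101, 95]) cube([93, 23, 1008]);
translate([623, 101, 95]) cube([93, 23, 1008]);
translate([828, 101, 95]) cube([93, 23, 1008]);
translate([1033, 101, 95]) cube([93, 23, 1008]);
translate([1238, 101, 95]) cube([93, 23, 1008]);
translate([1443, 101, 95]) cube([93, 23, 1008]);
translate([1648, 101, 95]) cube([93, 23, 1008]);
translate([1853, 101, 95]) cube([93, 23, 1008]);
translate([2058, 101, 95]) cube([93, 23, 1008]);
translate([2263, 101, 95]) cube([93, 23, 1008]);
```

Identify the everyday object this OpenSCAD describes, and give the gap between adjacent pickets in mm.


A fence section. The picket gap is 112 mm.

Two posts, two rails, 11 pickets — a fence section. Span 2367 mm holds 11 pickets of 93 mm with 12 equal gaps: ⌊(2367 − 11·93) / 12⌋ = 112 mm.


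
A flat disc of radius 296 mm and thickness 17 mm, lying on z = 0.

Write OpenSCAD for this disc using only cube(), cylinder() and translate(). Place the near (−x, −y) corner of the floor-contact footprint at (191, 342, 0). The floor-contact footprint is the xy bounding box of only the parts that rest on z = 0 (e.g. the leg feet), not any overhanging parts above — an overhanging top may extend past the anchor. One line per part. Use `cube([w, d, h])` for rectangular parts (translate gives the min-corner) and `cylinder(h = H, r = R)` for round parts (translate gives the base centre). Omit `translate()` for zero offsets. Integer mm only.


translate([487, 638, 0]) cylinder(h = 17, r = 296);


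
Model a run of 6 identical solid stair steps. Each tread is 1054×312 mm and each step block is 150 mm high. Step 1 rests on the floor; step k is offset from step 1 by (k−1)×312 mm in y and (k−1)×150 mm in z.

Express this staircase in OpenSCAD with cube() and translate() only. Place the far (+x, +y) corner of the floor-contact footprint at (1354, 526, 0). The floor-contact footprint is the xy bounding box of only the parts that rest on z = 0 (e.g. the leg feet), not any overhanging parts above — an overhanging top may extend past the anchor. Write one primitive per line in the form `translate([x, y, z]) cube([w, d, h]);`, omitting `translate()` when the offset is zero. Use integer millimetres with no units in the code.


translate([300, 214, 0]) cube([1054, 312, 150]);
translate([300, 526, 150]) cube([1054, 312, 150]);
translate([300, 838, 300]) cube([1054, 312, 150]);
translate([300, 1150, 450]) cube([1054, 312, 150]);
translate([300, 1462, 600]) cube([1054, 312, 150]);
translate([300, 1774, 750]) cube([1054, 312, 150]);


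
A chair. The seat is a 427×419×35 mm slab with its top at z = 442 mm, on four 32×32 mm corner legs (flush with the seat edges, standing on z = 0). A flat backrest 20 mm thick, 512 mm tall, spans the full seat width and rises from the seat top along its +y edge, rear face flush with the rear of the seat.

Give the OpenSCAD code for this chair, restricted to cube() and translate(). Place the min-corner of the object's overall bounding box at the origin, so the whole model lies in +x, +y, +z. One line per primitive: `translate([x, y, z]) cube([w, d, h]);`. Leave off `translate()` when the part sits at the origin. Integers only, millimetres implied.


translate([0, 0, 407]) cube([427, 419, 35]);
cube([32, 32, 407]);
translate([395, 0, 0]) cube([32, 32, 407]);
translate([0, 387, 0]) cube([32, 32, 407]);
translate([395, 387, 0]) cube([32, 32, 407]);
translate([0, 399, 442]) cube([427, 20, 512]);


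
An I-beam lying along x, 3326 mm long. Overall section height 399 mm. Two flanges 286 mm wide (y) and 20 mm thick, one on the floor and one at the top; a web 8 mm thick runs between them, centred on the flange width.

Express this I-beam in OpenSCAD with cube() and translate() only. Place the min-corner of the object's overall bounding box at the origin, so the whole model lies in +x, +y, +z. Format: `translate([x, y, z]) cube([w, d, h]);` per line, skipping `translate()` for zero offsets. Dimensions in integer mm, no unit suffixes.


cube([3326, 286, 20]);
translate([0, 139, 20]) cube([3326, 8, 359]);
translate([0, 0, 379]) cube([3326, 286, 20]);


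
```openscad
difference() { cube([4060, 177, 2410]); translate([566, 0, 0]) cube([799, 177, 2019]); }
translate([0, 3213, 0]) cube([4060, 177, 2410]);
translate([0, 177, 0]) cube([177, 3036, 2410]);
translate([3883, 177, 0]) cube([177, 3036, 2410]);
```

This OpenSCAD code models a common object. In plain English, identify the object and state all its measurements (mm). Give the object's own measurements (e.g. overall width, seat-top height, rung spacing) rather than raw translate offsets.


A single room: four walls, each 2410 mm tall and 177 mm thick, enclosing an outside footprint 4060×3390 mm (x × y), no floor or roof. The front and back walls (−y and +y sides) run the full x-width; the side walls fit between their inner faces. A door opening 799 mm wide and 2019 mm tall is cut through the front wall from the floor up, its −x edge 566 mm from the wall's −x end.


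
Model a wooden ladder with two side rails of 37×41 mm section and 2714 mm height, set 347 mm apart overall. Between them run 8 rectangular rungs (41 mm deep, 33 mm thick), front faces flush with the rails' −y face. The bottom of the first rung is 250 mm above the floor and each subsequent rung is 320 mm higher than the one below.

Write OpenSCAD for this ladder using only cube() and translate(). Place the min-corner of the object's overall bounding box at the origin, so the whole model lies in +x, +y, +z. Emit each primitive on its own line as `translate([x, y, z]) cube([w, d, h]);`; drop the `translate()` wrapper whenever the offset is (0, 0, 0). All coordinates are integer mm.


// rung span = 347 - 2*37 = 273
// rung[k] z = 250 + k*320
cube([37, 41, 2714]);
translate([310, 0, 0]) cube([37, 41, 2714]);
translate([37, 0, 250]) cube([273, 41, 33]);
translate([37, 0, 570]) cube([273, 41, 33]);
translate([37, 0, 890]) cube([273, 41, 33]);
translate([37, 0, 1210]) cube([273, 41, 33]);
translate([37, 0, 1530]) cube([273, 41, 33]);
translate([37, 0, 1850]) cube([273, 41, 33]);
translate([37, 0, 2170]) cube([273, 41, 33]);
translate([37, 0, 2490]) cube([273, 41, 33]);


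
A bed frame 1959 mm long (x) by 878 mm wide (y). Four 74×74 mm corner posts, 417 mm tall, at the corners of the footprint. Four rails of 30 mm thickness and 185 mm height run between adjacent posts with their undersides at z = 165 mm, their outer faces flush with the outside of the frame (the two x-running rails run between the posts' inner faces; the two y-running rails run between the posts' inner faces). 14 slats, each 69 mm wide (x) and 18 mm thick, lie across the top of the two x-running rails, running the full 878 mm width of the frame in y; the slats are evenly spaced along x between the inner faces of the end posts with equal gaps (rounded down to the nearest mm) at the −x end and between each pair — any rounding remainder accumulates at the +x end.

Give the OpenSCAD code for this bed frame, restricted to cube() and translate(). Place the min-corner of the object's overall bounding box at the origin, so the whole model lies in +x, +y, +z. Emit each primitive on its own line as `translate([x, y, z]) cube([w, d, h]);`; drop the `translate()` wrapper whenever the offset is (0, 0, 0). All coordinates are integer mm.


cube([74, 74, 417]);
translate([0, 804, 0]) cube([74, 74, 417]);
translate([1885, 0, 0]) cube([74, 74, 417]);
translate([1885, 804, 0]) cube([74, 74, 417]);
translate([74, 0, 165]) cube([1811, 30, 185]);
translate([74, 848, 165]) cube([1811, 30, 185]);
translate([0, 74, 165]) cube([30, 730, 185]);
translate([1929, 74, 165]) cube([30, 730, 185]);
translate([130, 0, 350]) cube([69, 878, 18]);
translate([255, 0, 350]) cube([69, 878, 18]);
translate([380, 0, 350]) cube([69, 878, 18]);
translate([505, 0, 350]) cube([69, 878, 18]);
translate([630, 0, 350]) cube([69, 878, 18]);
translate([755, 0, 350]) cube([69, 878, 18]);
translate([880, 0, 350]) cube([69, 878, 18]);
translate([1005, 0, 350]) cube([69, 878, 18]);
translate([1130, 0, 350]) cube([69, 878, 18]);
translate([1255, 0, 350]) cube([69, 878, 18]);
translate([1380, 0, 350]) cube([69, 878, 18]);
translate([1505, 0, 350]) cube([69, 878, 18]);
translate([1630, 0, 350]) cube([69, 878, 18]);
translate([1755, 0, 350]) cube([69, 878, 18]);


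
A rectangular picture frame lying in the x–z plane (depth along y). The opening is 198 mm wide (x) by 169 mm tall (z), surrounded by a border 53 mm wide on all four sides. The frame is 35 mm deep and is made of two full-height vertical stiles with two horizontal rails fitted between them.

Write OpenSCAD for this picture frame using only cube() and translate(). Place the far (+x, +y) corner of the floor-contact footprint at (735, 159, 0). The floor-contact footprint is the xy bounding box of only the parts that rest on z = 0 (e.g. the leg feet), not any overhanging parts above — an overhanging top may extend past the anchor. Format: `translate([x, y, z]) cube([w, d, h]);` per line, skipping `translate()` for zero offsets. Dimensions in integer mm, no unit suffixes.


translate([431, 124, 0]) cube([53, 35, 275]);
translate([682, 124, 0]) cube([53, 35, 275]);
translate([484, 124, 0]) cube([198, 35, 53]);
translate([484, 124, 222]) cube([198, 35, 53]);


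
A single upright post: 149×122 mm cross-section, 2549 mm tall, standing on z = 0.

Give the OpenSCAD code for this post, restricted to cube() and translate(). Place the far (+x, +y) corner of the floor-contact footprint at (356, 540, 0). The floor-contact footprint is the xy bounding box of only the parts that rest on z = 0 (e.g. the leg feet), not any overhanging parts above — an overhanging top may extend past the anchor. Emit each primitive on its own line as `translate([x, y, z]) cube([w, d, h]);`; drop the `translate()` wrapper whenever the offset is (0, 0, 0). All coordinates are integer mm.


translate([207, 418, 0]) cube([149, 122, 2549]);


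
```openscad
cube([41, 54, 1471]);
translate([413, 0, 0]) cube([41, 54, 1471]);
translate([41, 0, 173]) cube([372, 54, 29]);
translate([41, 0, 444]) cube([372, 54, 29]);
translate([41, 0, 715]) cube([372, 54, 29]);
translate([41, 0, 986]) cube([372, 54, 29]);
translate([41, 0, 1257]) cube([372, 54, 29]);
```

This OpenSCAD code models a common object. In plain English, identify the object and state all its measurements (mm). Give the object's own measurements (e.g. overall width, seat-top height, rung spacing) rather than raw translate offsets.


A straight ladder. Two 41×54 mm vertical rails, 1471 mm tall, stand 454 mm apart (outside-to-outside) with their front faces coplanar on the −y side. 5 rungs, each 54 mm deep and 29 mm tall, span between the inner faces of the rails, front faces flush with the rails. The lowest rung's underside is at z = 173 mm and rungs are spaced 271 mm apart (underside to underside).


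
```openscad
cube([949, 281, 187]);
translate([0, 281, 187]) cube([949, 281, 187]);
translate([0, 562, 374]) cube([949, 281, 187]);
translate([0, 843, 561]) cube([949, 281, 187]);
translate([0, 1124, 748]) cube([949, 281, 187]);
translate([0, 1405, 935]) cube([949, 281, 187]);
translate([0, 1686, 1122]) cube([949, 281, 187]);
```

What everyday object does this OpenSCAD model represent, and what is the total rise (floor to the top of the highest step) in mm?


A staircase. The total rise is 1309 mm.

7 identical blocks, each offset up and back from the previous — a staircase. Each step is 187 mm tall and there are 7 of them, so the total rise is 7 × 187 = 1309 mm.


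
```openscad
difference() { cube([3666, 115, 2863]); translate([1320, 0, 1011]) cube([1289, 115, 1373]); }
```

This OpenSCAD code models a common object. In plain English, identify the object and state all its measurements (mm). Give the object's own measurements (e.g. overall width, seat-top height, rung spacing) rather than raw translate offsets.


A wall 3666 mm long (x), 115 mm thick (y), 2863 mm tall, with a rectangular window opening cut through it. The opening is 1289 mm wide and 1373 mm tall; its sill is at z = 1011 mm and its near (−x) edge is 1320 mm from the wall's −x end. The opening passes through the full wall thickness.


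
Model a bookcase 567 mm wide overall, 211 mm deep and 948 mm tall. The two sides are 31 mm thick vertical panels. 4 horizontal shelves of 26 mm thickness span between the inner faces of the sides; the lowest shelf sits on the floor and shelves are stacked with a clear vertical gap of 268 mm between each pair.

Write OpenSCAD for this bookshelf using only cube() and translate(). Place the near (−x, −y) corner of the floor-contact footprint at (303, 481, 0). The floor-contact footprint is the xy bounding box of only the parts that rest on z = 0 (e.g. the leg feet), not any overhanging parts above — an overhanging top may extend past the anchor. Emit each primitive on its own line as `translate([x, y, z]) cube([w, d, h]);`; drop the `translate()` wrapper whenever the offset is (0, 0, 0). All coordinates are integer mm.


translate([303, 481, 0]) cube([31, 211, 948]);
translate([839, 481, 0]) cube([31, 211, 948]);
translate([334, 481, 0]) cube([505, 211, 26]);
translate([334, 481, 294]) cube([505, 211, 26]);
translate([334, 481, 588]) cube([505, 211, 26]);
translate([334, 481, 882]) cube([505, 211, 26]);


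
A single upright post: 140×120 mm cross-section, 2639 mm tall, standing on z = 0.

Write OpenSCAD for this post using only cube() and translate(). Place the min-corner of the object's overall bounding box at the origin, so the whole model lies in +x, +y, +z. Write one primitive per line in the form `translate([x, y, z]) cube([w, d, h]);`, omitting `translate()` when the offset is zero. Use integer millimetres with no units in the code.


cube([140, 120, 2639]);


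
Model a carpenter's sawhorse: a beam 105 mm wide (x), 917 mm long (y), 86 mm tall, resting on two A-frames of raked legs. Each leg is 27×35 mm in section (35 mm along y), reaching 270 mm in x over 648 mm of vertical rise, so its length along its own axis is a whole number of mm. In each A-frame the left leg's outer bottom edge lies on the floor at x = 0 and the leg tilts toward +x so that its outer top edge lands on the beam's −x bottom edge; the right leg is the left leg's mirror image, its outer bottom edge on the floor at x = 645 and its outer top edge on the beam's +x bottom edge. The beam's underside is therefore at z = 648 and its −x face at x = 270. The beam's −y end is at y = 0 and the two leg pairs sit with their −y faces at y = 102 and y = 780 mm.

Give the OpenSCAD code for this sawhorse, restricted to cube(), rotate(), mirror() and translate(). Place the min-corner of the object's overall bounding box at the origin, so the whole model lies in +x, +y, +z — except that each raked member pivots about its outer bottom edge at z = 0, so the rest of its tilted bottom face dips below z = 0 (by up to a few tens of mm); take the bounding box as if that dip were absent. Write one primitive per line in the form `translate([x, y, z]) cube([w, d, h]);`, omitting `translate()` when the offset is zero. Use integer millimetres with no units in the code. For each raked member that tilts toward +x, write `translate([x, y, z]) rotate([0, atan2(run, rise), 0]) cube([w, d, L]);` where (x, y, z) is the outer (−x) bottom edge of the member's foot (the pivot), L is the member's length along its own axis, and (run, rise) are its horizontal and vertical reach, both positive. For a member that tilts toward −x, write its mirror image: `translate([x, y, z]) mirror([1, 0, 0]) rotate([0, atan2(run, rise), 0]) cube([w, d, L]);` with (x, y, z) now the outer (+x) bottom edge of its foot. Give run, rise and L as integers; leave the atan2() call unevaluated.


// leg length = √(270² + 648²) = 702
// right-leg outer foot x = 2·270 + 105 = 645
// beam min-corner = (270, 0, 648)
translate([270, 0, 648]) cube([105, 917, 86]);
translate([0, 102, 0]) rotate([0, atan2(270, 648), 0]) cube([27, 35, 702]);
translate([645, 102, 0]) mirror([1, 0, 0]) rotate([0, atan2(270, 648), 0]) cube([27, 35, 702]);
translate([0, 780, 0]) rotate([0, atan2(270, 648), 0]) cube([27, 35, 702]);
translate([645, 780, 0]) mirror([1, 0, 0]) rotate([0, atan2(270, 648), 0]) cube([27, 35, 702]);


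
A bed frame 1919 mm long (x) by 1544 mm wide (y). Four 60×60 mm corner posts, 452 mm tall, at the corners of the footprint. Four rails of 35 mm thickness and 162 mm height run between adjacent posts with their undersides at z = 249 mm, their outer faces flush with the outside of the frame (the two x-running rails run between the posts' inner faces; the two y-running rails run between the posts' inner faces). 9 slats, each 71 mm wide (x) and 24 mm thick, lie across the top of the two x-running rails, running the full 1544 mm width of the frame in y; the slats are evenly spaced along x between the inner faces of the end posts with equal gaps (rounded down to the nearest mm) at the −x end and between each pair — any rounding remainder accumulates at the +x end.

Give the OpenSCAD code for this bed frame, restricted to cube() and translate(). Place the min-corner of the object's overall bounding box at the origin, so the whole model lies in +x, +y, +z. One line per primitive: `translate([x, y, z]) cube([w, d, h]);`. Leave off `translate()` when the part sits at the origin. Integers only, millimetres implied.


cube([60, 60, 452]);
translate([0, 1484, 0]) cube([60, 60, 452]);
translate([1859, 0, 0]) cube([60, 60, 452]);
translate([1859, 1484, 0]) cube([60, 60, 452]);
translate([60, 0, 249]) cube([1799, 35, 162]);
translate([60, 1509, 249]) cube([1799, 35, 162]);
translate([0, 60, 249]) cube([35, 1424, 162]);
translate([1884, 60, 249]) cube([35, 1424, 162]);
translate([176, 0, 411]) cube([71, 1544, 24]);
translate([363, 0, 411]) cube([71, 1544, 24]);
translate([550, 0, 411]) cube([71, 1544, 24]);
translate([737, 0, 411]) cube([71, 1544, 24]);
translate([924, 0, 411]) cube([71, 1544, 24]);
translate([1111, 0, 411]) cube([71, 1544, 24]);
translate([1298, 0, 411]) cube([71, 1544, 24]);
translate([1485, 0, 411]) cube([71, 1544, 24]);
translate([1672, 0, 411]) cube([71, 1544, 24]);


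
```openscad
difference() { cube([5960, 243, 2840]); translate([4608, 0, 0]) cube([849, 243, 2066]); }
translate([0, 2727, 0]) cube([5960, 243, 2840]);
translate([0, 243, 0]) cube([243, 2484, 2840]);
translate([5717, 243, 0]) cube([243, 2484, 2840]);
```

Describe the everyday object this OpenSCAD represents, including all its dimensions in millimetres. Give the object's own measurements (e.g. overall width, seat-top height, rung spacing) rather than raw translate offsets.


A single room: four walls, each 2840 mm tall and 243 mm thick, enclosing an outside footprint 5960×2970 mm (x × y), no floor or roof. The front and back walls (−y and +y sides) run the full x-width; the side walls fit between their inner faces. A door opening 849 mm wide and 2066 mm tall is cut through the front wall from the floor up, its −x edge 4608 mm from the wall's −x end.


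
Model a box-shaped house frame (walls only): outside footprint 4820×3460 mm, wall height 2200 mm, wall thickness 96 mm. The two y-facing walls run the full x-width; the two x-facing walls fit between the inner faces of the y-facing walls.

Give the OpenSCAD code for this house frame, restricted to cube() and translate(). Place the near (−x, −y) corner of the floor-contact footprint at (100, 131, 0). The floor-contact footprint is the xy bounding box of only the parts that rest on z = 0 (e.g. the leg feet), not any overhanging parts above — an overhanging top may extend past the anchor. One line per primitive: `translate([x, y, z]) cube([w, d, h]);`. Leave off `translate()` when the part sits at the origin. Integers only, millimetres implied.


translate([100, 131, 0]) cube([4820, 96, 2200]);
translate([100, 3495, 0]) cube([4820, 96, 2200]);
translate([100, 227, 0]) cube([96, 3268, 2200]);
translate([4824, 227, 0]) cube([96, 3268, 2200]);


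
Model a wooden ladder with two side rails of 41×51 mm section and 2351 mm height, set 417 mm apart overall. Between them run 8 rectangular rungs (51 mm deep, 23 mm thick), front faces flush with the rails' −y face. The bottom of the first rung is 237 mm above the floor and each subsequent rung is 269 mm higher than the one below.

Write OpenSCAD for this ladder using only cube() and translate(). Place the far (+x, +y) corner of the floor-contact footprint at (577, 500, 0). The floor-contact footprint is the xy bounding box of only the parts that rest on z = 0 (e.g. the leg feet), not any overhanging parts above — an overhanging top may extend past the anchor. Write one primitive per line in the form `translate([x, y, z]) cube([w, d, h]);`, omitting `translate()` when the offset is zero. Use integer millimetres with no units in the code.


// rung span = 417 - 2*41 = 335
// rung[k] z = 237 + k*269
translate([160, 449, 0]) cube([41, 51, 2351]);
translate([536, 449, 0]) cube([41, 51, 2351]);
translate([201, 449, 237]) cube([335, 51, 23]);
translate([201, 449, 506]) cube([335, 51, 23]);
translate([201, 449, 775]) cube([335, 51, 23]);
translate([201, 449, 1044]) cube([335, 51, 23]);
translate([201, 449, 1313]) cube([335, 51, 23]);
translate([201, 449, 1582]) cube([335, 51, 23]);
translate([201, 449, 1851]) cube([335, 51, 23]);
translate([201, 449, 2120]) cube([335, 51, 23]);


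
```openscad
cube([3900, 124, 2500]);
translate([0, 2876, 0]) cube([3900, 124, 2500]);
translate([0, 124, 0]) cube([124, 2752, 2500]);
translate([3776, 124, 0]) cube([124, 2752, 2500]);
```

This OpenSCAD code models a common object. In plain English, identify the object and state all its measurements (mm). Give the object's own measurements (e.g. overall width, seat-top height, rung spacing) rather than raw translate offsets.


The wall frame of a small rectangular building: four walls, each 2500 mm tall and 124 mm thick, enclosing a footprint 3900 mm (x) by 3000 mm (y) outside-to-outside, with no floor or roof. The front and back walls (the −y and +y sides) span the full width; the two side walls fit between them.


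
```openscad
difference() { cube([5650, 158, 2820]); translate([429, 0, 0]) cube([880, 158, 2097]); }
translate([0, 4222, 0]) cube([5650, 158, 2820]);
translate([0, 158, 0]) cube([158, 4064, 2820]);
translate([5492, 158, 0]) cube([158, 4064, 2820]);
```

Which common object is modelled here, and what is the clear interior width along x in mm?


A single room. The interior width is 5334 mm.

Four walls enclosing a rectangle with a door in the front wall — a room. Outside width 5650 minus two 158 mm walls gives 5334 mm.


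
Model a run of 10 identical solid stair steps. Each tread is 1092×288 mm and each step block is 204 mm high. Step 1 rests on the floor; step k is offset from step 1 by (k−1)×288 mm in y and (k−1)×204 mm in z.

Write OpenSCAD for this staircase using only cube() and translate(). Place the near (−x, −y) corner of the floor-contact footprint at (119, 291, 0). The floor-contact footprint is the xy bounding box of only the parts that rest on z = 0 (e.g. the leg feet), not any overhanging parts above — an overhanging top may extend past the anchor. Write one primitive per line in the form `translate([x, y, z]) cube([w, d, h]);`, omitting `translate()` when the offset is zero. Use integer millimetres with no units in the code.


translate([119, 291, 0]) cube([1092, 288, 204]);
translate([119, 579, 204]) cube([1092, 288, 204]);
translate([119, 867, 408]) cube([1092, 288, 204]);
translate([119, 1155, 612]) cube([1092, 288, 204]);
translate([119, 1443, 816]) cube([1092, 288, 204]);
translate([119, 1731, 1020]) cube([1092, 288, 204]);
translate([119, 2019, 1224]) cube([1092, 288, 204]);
translate([119, 2307, 1428]) cube([1092, 288, 204]);
translate([119, 2595, 1632]) cube([1092, 288, 204]);
translate([119, 2883, 1836]) cube([1092, 288, 204]);


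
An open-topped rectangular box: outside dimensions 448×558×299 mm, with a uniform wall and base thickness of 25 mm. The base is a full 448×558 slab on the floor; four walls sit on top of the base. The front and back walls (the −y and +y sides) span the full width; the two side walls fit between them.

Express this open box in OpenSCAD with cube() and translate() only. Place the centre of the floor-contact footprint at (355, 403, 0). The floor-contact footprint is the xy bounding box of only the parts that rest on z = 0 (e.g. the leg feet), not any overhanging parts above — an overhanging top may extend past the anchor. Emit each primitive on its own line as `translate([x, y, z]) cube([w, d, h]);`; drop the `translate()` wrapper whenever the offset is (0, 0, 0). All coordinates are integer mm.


translate([131, 124, 0]) cube([448, 558, 25]);
translate([131, 124, 25]) cube([448, 25, 274]);
translate([131, 657, 25]) cube([448, 25, 274]);
translate([131, 149, 25]) cube([25, 508, 274]);
translate([554, 149, 25]) cube([25, 508, 274]);


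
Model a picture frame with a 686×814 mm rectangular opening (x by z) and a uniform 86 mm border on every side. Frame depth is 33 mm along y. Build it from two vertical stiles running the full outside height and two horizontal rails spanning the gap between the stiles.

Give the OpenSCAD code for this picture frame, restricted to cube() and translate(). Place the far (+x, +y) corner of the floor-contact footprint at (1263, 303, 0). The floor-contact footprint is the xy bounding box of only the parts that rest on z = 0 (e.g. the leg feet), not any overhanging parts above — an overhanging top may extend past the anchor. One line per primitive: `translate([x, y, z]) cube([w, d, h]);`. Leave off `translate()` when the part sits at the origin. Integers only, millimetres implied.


translate([405, 270, 0]) cube([86, 33, 986]);
translate([1177, 270, 0]) cube([86, 33, 986]);
translate([491, 270, 0]) cube([686, 33, 86]);
translate([491, 270, 900]) cube([686, 33, 86]);


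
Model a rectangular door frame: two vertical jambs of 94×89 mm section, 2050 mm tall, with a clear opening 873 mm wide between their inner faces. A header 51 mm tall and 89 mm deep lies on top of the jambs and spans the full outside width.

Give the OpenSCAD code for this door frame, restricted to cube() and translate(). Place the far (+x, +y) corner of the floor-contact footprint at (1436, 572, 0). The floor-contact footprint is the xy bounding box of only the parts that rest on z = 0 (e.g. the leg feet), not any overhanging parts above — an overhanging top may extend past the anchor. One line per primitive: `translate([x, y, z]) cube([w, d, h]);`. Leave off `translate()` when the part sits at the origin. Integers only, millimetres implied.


translate([375, 483, 0]) cube([94, 89, 2050]);
translate([1342, 483, 0]) cube([94, 89, 2050]);
translate([375, 483, 2050]) cube([1061, 89, 51]);


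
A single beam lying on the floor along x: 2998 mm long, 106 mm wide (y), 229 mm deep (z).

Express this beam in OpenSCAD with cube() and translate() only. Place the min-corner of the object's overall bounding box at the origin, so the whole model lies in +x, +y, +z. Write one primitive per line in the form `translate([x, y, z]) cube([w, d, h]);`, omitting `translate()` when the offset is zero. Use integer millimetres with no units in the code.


cube([2998, 106, 229]);


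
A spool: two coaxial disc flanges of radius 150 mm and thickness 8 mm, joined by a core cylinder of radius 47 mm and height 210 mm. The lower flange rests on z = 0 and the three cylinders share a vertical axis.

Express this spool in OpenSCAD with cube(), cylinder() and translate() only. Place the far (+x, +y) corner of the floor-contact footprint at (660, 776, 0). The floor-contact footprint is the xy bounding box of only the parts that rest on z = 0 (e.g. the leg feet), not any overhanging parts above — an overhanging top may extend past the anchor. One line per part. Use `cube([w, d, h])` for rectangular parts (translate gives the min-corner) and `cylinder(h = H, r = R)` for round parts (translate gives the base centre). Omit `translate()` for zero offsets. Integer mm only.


translate([510, 626, 0]) cylinder(h = 8, r = 150);
translate([510, 626, 8]) cylinder(h = 210, r = 47);
translate([510, 626, 218]) cylinder(h = 8, r = 150);


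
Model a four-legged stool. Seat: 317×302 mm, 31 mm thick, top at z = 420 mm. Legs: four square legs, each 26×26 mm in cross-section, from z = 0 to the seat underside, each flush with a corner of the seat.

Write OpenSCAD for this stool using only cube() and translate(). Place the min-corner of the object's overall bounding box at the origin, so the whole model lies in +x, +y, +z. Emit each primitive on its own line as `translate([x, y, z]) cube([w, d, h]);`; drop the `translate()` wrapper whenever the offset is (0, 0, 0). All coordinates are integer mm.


translate([0, 0, 389]) cube([317, 302, 31]);
cube([26, 26, 389]);
translate([291, 0, 0]) cube([26, 26, 389]);
translate([0, 276, 0]) cube([26, 26, 389]);
translate([291, 276, 0]) cube([26, 26, 389]);


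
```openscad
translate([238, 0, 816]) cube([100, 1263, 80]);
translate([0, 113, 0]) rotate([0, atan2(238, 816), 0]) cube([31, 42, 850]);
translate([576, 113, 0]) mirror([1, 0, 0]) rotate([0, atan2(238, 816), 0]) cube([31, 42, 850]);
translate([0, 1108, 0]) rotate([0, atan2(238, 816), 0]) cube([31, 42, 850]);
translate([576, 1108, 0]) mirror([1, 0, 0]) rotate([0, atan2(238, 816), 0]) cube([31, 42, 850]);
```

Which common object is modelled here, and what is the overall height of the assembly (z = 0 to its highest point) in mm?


A sawhorse. The overall height is 896 mm.

A beam across two mirrored pairs of raked legs — a sawhorse. The beam's underside is at z = 816 (matching the legs' vertical rise in atan2(238, 816)) and the beam is 80 mm tall, so its top is at 816 + 80 = 896 mm. The raked legs top out at the beam's underside, so that is the highest point.


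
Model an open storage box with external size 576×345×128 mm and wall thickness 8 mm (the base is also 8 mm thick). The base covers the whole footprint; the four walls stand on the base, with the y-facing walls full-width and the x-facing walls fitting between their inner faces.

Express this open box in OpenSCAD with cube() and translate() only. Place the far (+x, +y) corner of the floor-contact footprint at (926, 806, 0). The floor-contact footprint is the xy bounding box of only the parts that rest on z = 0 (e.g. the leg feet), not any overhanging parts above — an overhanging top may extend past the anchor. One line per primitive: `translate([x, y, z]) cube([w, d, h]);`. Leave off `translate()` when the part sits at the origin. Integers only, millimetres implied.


translate([350, 461, 0]) cube([576, 345, 8]);
translate([350, 461, 8]) cube([576, 8, 120]);
translate([350, 798, 8]) cube([576, 8, 120]);
translate([350, 469, 8]) cube([8, 329, 120]);
translate([918, 469, 8]) cube([8, 329, 120]);


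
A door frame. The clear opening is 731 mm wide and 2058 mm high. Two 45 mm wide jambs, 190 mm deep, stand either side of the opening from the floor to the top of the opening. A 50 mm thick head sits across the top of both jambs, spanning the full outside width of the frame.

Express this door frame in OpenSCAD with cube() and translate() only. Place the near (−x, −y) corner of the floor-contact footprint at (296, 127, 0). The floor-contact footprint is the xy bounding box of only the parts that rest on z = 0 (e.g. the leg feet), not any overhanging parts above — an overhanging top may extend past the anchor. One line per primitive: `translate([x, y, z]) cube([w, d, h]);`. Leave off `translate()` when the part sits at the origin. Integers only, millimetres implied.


translate([296, 127, 0]) cube([45, 190, 2058]);
translate([1072, 127, 0]) cube([45, 190, 2058]);
translate([296, 127, 2058]) cube([821, 190, 50]);


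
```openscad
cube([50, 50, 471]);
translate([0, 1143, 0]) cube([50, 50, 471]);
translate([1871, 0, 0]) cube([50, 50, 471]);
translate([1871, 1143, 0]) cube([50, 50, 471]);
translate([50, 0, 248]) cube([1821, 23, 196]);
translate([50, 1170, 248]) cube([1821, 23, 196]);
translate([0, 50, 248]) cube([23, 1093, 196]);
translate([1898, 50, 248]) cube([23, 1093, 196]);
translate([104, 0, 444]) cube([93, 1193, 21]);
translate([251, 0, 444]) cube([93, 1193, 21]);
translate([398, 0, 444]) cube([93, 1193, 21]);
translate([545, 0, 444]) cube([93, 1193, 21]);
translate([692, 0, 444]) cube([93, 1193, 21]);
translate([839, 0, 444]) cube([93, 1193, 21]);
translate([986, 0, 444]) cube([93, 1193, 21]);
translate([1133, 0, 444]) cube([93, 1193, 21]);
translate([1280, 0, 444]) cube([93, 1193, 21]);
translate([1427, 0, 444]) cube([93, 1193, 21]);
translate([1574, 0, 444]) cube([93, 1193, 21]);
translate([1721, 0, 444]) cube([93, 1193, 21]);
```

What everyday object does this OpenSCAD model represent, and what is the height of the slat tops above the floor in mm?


A bed frame. The slat-top height is 465 mm.

Four posts, four rails, and a row of slats — a bed frame. Slats sit on the rails at z = 248 + 196 = 444; with slat thickness 21, the top is 465 mm.


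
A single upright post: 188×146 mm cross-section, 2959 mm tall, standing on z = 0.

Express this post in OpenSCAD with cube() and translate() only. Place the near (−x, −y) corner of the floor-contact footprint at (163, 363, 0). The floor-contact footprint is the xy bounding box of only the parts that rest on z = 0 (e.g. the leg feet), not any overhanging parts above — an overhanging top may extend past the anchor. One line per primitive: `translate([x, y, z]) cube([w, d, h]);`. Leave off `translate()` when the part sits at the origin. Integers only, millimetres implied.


translate([163, 363, 0]) cube([188, 146, 2959]);


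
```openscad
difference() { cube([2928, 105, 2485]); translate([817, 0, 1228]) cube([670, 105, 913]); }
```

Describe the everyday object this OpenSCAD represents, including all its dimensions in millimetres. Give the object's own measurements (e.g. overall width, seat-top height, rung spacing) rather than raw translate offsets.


A wall 2928 mm long (x), 105 mm thick (y), 2485 mm tall, with a rectangular window opening cut through it. The opening is 670 mm wide and 913 mm tall; its sill is at z = 1228 mm and its near (−x) edge is 817 mm from the wall's −x end. The opening passes through the full wall thickness.


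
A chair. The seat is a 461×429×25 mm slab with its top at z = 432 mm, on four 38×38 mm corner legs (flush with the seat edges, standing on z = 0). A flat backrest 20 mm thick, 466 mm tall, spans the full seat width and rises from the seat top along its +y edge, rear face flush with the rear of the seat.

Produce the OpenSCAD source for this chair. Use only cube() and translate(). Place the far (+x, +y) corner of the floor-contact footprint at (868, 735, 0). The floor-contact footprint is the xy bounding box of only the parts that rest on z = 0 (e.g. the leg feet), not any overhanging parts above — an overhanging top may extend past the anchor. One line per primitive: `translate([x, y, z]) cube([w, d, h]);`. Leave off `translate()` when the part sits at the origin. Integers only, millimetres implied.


translate([407, 306, 407]) cube([461, 429, 25]);
translate([407, 306, 0]) cube([38, 38, 407]);
translate([830, 306, 0]) cube([38, 38, 407]);
translate([407, 697, 0]) cube([38, 38, 407]);
translate([830, 697, 0]) cube([38, 38, 407]);
translate([407, 715, 432]) cube([461, 20, 466]);
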